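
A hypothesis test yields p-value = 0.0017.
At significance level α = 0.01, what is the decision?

Compare p-value to α:
0.0017 < 0.01
Decision: reject H₀

Answer: reject H₀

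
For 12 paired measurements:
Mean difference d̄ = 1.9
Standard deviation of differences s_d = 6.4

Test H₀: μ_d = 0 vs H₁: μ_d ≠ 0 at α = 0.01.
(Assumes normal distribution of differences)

df = n - 1 = 11
SE = s_d/√n = 6.4/√12 = 1.8475
t = d̄/SE = 1.9/1.8475 = 1.0284
Critical value: t_{0.005,11} = ±3.106
p-value ≈ 0.3258
Decision: fail to reject H₀

Answer: t = 1.0284, fail to reject H₀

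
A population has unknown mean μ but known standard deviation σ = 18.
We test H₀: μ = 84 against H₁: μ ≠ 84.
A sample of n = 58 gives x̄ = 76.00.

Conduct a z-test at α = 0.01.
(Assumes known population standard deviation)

Standard error: SE = σ/√n = 18/√58 = 2.3635
z-statistic: z = (x̄ - μ₀)/SE = (76.00 - 84)/2.3635 = -3.3848
Critical value: ±2.576
p-value = 0.0007
Decision: reject H₀

Answer: z = -3.3848, reject H₀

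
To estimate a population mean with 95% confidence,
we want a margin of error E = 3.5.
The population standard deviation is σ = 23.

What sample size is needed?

z_0.025 = 1.960
n = (z×σ/E)² = (1.960×23/3.5)²
n = 165.8944
Round up: n = 166

Answer: n = 166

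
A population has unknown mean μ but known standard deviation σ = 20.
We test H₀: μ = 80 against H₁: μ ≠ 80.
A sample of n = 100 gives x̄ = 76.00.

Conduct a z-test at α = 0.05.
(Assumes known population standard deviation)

Answer: z = -2.0000, reject H₀

Derivation:
Standard error: SE = σ/√n = 20/√100 = 2.0000
z-statistic: z = (x̄ - μ₀)/SE = (76.00 - 80)/2.0000 = -2.0000
Critical value: ±1.960
p-value = 0.0455
Decision: reject H₀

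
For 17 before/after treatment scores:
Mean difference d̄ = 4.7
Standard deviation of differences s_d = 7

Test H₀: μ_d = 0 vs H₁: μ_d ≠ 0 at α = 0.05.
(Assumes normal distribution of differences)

Answer: t = 2.7685, reject H₀

Derivation:
df = n - 1 = 16
SE = s_d/√n = 7/√17 = 1.6977
t = d̄/SE = 4.7/1.6977 = 2.7685
Critical value: t_{0.025,16} = ±2.120
p-value ≈ 0.0137
Decision: reject H₀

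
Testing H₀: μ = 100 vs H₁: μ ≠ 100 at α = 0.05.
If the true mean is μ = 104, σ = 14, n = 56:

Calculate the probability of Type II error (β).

SE = σ/√n = 14/√56 = 1.8708
Critical values: μ₀ ± z_0.025×SE = 100 ± 1.960×1.8708
Acceptance region: (96.3332, 103.6668)
Under H₁ (μ = 104): z_high = (103.6668 - 104)/1.8708 = -0.1781, z_low = (96.3332 - 104)/1.8708 = -4.0981
β = P(not reject | H₁) = Φ(-0.1781) - Φ(-4.0981) ≈ 0.4293

Answer: β ≈ 0.4293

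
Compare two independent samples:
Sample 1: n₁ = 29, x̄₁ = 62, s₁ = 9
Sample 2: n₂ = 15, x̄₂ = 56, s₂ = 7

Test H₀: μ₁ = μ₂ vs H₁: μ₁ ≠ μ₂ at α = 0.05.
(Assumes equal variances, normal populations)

Answer: t = 2.2496, reject H₀

Derivation:
Pooled variance: s²_p = [28×9² + 14×7²]/(42) = 70.3333
s_p = 8.3865
SE = s_p×√(1/n₁ + 1/n₂) = 8.3865×√(1/29 + 1/15) = 2.6672
t = (x̄₁ - x̄₂)/SE = (62 - 56)/2.6672 = 2.2496
df = 42, t-critical = ±2.018
Decision: reject H₀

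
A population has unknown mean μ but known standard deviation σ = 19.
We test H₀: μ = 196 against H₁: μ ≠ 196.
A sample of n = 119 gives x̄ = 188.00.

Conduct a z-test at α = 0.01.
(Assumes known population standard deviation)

Answer: z = -4.5932, reject H₀

Derivation:
Standard error: SE = σ/√n = 19/√119 = 1.7417
z-statistic: z = (x̄ - μ₀)/SE = (188.00 - 196)/1.7417 = -4.5932
Critical value: ±2.576
p-value < 0.0001
Decision: reject H₀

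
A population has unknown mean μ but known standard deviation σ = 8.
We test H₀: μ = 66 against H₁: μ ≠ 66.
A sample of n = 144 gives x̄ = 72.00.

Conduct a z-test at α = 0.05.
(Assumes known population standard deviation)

Answer: z = 8.9996, reject H₀

Derivation:
Standard error: SE = σ/√n = 8/√144 = 0.6667
z-statistic: z = (x̄ - μ₀)/SE = (72.00 - 66)/0.6667 = 8.9996
Critical value: ±1.960
p-value < 0.0001
Decision: reject H₀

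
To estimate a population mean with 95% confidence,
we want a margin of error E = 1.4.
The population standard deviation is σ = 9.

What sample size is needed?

Answer: n = 159

Derivation:
z_0.025 = 1.960
n = (z×σ/E)² = (1.960×9/1.4)²
n = 158.7600
Round up: n = 159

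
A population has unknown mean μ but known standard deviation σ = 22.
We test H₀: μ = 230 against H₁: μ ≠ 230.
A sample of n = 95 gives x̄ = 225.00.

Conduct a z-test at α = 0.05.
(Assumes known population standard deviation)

Answer: z = -2.2151, reject H₀

Derivation:
Standard error: SE = σ/√n = 22/√95 = 2.2572
z-statistic: z = (x̄ - μ₀)/SE = (225.00 - 230)/2.2572 = -2.2151
Critical value: ±1.960
p-value = 0.0268
Decision: reject H₀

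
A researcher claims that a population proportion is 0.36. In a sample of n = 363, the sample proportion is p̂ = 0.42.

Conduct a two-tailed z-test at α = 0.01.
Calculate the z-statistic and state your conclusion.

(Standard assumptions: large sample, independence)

Answer: z = 2.3816, fail to reject H₀

Derivation:
H₀: p = 0.36, H₁: p ≠ 0.36
Standard error: SE = √(p₀(1-p₀)/n) = √(0.36×0.64/363) = 0.025193
z-statistic: z = (p̂ - p₀)/SE = (0.42 - 0.36)/0.025193 = 2.3816
Critical value: z_0.005 = ±2.576
p-value = 0.0172
Decision: fail to reject H₀ at α = 0.01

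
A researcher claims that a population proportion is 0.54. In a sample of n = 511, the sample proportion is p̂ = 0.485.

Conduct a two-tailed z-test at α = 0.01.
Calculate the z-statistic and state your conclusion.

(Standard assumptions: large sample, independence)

H₀: p = 0.54, H₁: p ≠ 0.54
Standard error: SE = √(p₀(1-p₀)/n) = √(0.54×0.46/511) = 0.022048
z-statistic: z = (p̂ - p₀)/SE = (0.485 - 0.54)/0.022048 = -2.4946
Critical value: z_0.005 = ±2.576
p-value = 0.0126
Decision: fail to reject H₀ at α = 0.01

Answer: z = -2.4946, fail to reject H₀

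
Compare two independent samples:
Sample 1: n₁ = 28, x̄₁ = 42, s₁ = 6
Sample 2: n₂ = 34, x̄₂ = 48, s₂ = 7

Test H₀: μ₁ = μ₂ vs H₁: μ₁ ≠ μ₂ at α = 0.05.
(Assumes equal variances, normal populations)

Answer: t = -3.5791, reject H₀

Derivation:
Pooled variance: s²_p = [27×6² + 33×7²]/(60) = 43.1500
s_p = 6.5689
SE = s_p×√(1/n₁ + 1/n₂) = 6.5689×√(1/28 + 1/34) = 1.6764
t = (x̄₁ - x̄₂)/SE = (42 - 48)/1.6764 = -3.5791
df = 60, t-critical = ±2.000
Decision: reject H₀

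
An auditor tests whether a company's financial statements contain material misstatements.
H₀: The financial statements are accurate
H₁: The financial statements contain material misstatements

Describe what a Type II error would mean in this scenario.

Type I error: rejecting H₀ when it is actually true (false positive).
Type II error: failing to reject H₀ when H₁ is actually true (false negative).

Answer: Failing to detect material misstatements that are actually present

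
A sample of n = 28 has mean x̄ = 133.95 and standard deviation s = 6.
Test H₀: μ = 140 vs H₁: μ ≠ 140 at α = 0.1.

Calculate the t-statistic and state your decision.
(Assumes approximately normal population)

df = n - 1 = 27
SE = s/√n = 6/√28 = 1.1339
t = (x̄ - μ₀)/SE = (133.95 - 140)/1.1339 = -5.3356
Critical value: t_{0.05,27} = ±1.703
p-value < 0.0001
Decision: reject H₀

Answer: t = -5.3356, reject H₀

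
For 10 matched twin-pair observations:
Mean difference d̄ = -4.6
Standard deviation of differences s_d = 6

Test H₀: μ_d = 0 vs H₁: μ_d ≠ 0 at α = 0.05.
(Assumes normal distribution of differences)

df = n - 1 = 9
SE = s_d/√n = 6/√10 = 1.8974
t = d̄/SE = -4.6/1.8974 = -2.4244
Critical value: t_{0.025,9} = ±2.262
p-value ≈ 0.0383
Decision: reject H₀

Answer: t = -2.4244, reject H₀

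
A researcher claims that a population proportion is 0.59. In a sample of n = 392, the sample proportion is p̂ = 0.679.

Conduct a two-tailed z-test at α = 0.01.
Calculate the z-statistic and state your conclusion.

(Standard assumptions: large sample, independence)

H₀: p = 0.59, H₁: p ≠ 0.59
Standard error: SE = √(p₀(1-p₀)/n) = √(0.59×0.41/392) = 0.024841
z-statistic: z = (p̂ - p₀)/SE = (0.679 - 0.59)/0.024841 = 3.5828
Critical value: z_0.005 = ±2.576
p-value = 0.0003
Decision: reject H₀ at α = 0.01

Answer: z = 3.5828, reject H₀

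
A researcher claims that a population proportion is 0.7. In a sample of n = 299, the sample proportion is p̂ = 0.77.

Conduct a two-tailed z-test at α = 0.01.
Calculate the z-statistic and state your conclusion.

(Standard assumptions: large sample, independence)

Answer: z = 2.6413, reject H₀

Derivation:
H₀: p = 0.7, H₁: p ≠ 0.7
Standard error: SE = √(p₀(1-p₀)/n) = √(0.7×0.3/299) = 0.026502
z-statistic: z = (p̂ - p₀)/SE = (0.77 - 0.7)/0.026502 = 2.6413
Critical value: z_0.005 = ±2.576
p-value = 0.0083
Decision: reject H₀ at α = 0.01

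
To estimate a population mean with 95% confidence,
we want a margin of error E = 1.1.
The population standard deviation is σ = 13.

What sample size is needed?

Answer: n = 537

Derivation:
z_0.025 = 1.960
n = (z×σ/E)² = (1.960×13/1.1)²
n = 536.5540
Round up: n = 537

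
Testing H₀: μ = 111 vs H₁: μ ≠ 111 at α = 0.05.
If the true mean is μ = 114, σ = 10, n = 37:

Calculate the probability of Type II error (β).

Answer: β ≈ 0.5537

Derivation:
SE = σ/√n = 10/√37 = 1.6440
Critical values: μ₀ ± z_0.025×SE = 111 ± 1.960×1.6440
Acceptance region: (107.7778, 114.2222)
Under H₁ (μ = 114): z_high = (114.2222 - 114)/1.6440 = 0.1352, z_low = (107.7778 - 114)/1.6440 = -3.7848
β = P(not reject | H₁) = Φ(0.1352) - Φ(-3.7848) ≈ 0.5537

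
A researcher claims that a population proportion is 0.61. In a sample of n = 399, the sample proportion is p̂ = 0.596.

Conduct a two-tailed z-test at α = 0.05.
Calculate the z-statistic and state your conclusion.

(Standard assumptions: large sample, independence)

H₀: p = 0.61, H₁: p ≠ 0.61
Standard error: SE = √(p₀(1-p₀)/n) = √(0.61×0.39/399) = 0.024418
z-statistic: z = (p̂ - p₀)/SE = (0.596 - 0.61)/0.024418 = -0.5733
Critical value: z_0.025 = ±1.960
p-value = 0.5664
Decision: fail to reject H₀ at α = 0.05

Answer: z = -0.5733, fail to reject H₀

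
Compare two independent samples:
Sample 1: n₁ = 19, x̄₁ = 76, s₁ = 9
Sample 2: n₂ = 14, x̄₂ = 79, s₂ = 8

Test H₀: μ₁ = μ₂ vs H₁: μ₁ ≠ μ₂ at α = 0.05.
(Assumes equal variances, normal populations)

Answer: t = -0.9910, fail to reject H₀

Derivation:
Pooled variance: s²_p = [18×9² + 13×8²]/(31) = 73.8710
s_p = 8.5948
SE = s_p×√(1/n₁ + 1/n₂) = 8.5948×√(1/19 + 1/14) = 3.0273
t = (x̄₁ - x̄₂)/SE = (76 - 79)/3.0273 = -0.9910
df = 31, t-critical = ±2.040
Decision: fail to reject H₀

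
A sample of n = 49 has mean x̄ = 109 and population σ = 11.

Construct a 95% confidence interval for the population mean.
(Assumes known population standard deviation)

Confidence level: 95%, α = 0.05
z_0.025 = 1.960
SE = σ/√n = 11/√49 = 1.5714
Margin of error = 1.960 × 1.5714 = 3.0799
CI: x̄ ± margin = 109 ± 3.0799
CI: (105.9201, 112.0799)

Answer: (105.9201, 112.0799)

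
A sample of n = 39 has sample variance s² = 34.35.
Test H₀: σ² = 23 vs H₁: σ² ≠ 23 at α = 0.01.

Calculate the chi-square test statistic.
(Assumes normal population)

Answer: χ² = 56.7522, fail to reject H₀

Derivation:
df = n - 1 = 38
χ² = (n-1)s²/σ₀² = 38×34.35/23 = 56.7522
Critical values: χ²_{0.995,38} = 19.289, χ²_{0.005,38} = 64.181
Rejection region: χ² < 19.289 or χ² > 64.181
Decision: fail to reject H₀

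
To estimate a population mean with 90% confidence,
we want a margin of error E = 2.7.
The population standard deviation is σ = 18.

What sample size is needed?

Answer: n = 121

Derivation:
z_0.05 = 1.645
n = (z×σ/E)² = (1.645×18/2.7)²
n = 120.2678
Round up: n = 121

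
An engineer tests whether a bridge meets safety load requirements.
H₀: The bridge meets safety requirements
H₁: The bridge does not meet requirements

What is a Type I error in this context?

Answer: Unnecessarily closing a safe bridge for repairs

Derivation:
A Type I error (probability α) occurs when we reject a true H₀.
A Type II error (probability β) occurs when we fail to reject a false H₀.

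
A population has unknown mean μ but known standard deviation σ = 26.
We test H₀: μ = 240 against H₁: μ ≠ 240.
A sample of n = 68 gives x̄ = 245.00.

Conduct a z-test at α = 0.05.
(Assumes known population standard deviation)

Answer: z = 1.5858, fail to reject H₀

Derivation:
Standard error: SE = σ/√n = 26/√68 = 3.1530
z-statistic: z = (x̄ - μ₀)/SE = (245.00 - 240)/3.1530 = 1.5858
Critical value: ±1.960
p-value = 0.1128
Decision: fail to reject H₀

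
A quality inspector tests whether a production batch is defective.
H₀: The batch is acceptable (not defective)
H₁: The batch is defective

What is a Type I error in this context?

Type I error (α): Rejecting H₀ when H₀ is true
Type II error (β): Failing to reject H₀ when H₁ is true

Answer: Rejecting an acceptable batch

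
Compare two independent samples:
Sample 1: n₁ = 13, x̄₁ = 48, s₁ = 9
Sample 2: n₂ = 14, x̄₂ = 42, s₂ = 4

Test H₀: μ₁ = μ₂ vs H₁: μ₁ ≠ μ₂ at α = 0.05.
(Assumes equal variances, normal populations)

Pooled variance: s²_p = [12×9² + 13×4²]/(25) = 47.2000
s_p = 6.8702
SE = s_p×√(1/n₁ + 1/n₂) = 6.8702×√(1/13 + 1/14) = 2.6462
t = (x̄₁ - x̄₂)/SE = (48 - 42)/2.6462 = 2.2674
df = 25, t-critical = ±2.060
Decision: reject H₀

Answer: t = 2.2674, reject H₀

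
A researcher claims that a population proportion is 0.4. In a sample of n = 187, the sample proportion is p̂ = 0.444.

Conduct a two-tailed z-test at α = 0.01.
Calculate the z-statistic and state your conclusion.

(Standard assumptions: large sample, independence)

H₀: p = 0.4, H₁: p ≠ 0.4
Standard error: SE = √(p₀(1-p₀)/n) = √(0.4×0.6/187) = 0.035825
z-statistic: z = (p̂ - p₀)/SE = (0.444 - 0.4)/0.035825 = 1.2282
Critical value: z_0.005 = ±2.576
p-value = 0.2194
Decision: fail to reject H₀ at α = 0.01

Answer: z = 1.2282, fail to reject H₀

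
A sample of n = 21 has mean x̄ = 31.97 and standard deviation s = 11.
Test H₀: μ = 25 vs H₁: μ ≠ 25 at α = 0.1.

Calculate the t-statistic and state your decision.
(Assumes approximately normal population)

df = n - 1 = 20
SE = s/√n = 11/√21 = 2.4004
t = (x̄ - μ₀)/SE = (31.97 - 25)/2.4004 = 2.9037
Critical value: t_{0.05,20} = ±1.725
p-value ≈ 0.0088
Decision: reject H₀

Answer: t = 2.9037, reject H₀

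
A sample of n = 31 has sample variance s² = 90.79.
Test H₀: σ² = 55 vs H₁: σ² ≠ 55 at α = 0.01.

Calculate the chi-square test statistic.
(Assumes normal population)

df = n - 1 = 30
χ² = (n-1)s²/σ₀² = 30×90.79/55 = 49.5218
Critical values: χ²_{0.995,30} = 13.787, χ²_{0.005,30} = 53.672
Rejection region: χ² < 13.787 or χ² > 53.672
Decision: fail to reject H₀

Answer: χ² = 49.5218, fail to reject H₀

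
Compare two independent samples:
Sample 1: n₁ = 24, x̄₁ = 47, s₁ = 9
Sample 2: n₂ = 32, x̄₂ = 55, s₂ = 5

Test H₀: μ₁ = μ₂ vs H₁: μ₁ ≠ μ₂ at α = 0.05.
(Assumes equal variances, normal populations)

Pooled variance: s²_p = [23×9² + 31×5²]/(54) = 48.8519
s_p = 6.9894
SE = s_p×√(1/n₁ + 1/n₂) = 6.9894×√(1/24 + 1/32) = 1.8874
t = (x̄₁ - x̄₂)/SE = (47 - 55)/1.8874 = -4.2386
df = 54, t-critical = ±2.005
Decision: reject H₀

Answer: t = -4.2386, reject H₀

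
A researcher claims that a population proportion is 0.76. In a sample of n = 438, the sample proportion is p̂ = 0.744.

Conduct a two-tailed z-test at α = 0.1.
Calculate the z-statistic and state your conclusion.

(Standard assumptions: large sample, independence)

H₀: p = 0.76, H₁: p ≠ 0.76
Standard error: SE = √(p₀(1-p₀)/n) = √(0.76×0.24/438) = 0.020407
z-statistic: z = (p̂ - p₀)/SE = (0.744 - 0.76)/0.020407 = -0.7840
Critical value: z_0.05 = ±1.645
p-value = 0.4330
Decision: fail to reject H₀ at α = 0.1

Answer: z = -0.7840, fail to reject H₀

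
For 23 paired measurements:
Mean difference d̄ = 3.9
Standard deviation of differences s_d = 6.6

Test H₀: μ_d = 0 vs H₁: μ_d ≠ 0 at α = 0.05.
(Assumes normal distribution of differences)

df = n - 1 = 22
SE = s_d/√n = 6.6/√23 = 1.3762
t = d̄/SE = 3.9/1.3762 = 2.8339
Critical value: t_{0.025,22} = ±2.074
p-value ≈ 0.0097
Decision: reject H₀

Answer: t = 2.8339, reject H₀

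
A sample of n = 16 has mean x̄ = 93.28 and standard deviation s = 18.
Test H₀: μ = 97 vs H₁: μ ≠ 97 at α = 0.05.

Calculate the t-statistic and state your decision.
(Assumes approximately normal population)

Answer: t = -0.8267, fail to reject H₀

Derivation:
df = n - 1 = 15
SE = s/√n = 18/√16 = 4.5000
t = (x̄ - μ₀)/SE = (93.28 - 97)/4.5000 = -0.8267
Critical value: t_{0.025,15} = ±2.131
p-value ≈ 0.4214
Decision: fail to reject H₀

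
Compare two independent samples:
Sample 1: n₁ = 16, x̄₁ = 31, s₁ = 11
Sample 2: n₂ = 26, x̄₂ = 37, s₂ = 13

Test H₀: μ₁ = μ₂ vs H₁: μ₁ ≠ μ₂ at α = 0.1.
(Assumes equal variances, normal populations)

Answer: t = -1.5367, fail to reject H₀

Derivation:
Pooled variance: s²_p = [15×11² + 25×13²]/(40) = 151.0000
s_p = 12.2882
SE = s_p×√(1/n₁ + 1/n₂) = 12.2882×√(1/16 + 1/26) = 3.9045
t = (x̄₁ - x̄₂)/SE = (31 - 37)/3.9045 = -1.5367
df = 40, t-critical = ±1.684
Decision: fail to reject H₀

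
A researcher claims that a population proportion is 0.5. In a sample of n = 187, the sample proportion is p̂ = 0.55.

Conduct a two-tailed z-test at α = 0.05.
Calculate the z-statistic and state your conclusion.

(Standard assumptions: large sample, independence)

H₀: p = 0.5, H₁: p ≠ 0.5
Standard error: SE = √(p₀(1-p₀)/n) = √(0.5×0.5/187) = 0.036564
z-statistic: z = (p̂ - p₀)/SE = (0.55 - 0.5)/0.036564 = 1.3675
Critical value: z_0.025 = ±1.960
p-value = 0.1715
Decision: fail to reject H₀ at α = 0.05

Answer: z = 1.3675, fail to reject H₀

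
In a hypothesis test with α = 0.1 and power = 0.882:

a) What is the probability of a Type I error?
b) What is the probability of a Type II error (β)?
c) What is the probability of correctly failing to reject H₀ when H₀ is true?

Answer: a) 0.1, b) 0.118, c) 0.9

Derivation:
a) Type I error probability = α = 0.1
b) Power = P(reject H₀ | H₁ true) = 1 - β = 0.882, so Type II error probability = β = 1 - Power = 0.118
c) P(fail to reject H₀ | H₀ true) = 1 - α = 0.9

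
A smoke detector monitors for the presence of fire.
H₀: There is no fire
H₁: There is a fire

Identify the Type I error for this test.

Answer: The alarm sounds when there is no fire (false alarm)

Derivation:
Type I error (α): Rejecting H₀ when H₀ is true
Type II error (β): Failing to reject H₀ when H₁ is true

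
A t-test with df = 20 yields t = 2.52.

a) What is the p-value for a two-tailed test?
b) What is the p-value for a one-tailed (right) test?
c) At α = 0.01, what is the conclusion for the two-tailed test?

Using t-distribution with df = 20:
a) Two-tailed: p = 2×P(T > 2.52) = 0.0203
b) One-tailed: p = P(T > 2.52) = 0.0102
c) 0.0203 ≥ 0.01, fail to reject H₀

Answer: a) 0.0203, b) 0.0102, c) fail to reject H₀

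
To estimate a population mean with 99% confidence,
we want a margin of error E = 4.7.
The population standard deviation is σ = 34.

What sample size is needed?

z_0.005 = 2.576
n = (z×σ/E)² = (2.576×34/4.7)²
n = 347.2593
Round up: n = 348

Answer: n = 348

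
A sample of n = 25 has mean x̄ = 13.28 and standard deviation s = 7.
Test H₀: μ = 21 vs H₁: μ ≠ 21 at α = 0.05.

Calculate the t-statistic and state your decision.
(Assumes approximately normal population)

df = n - 1 = 24
SE = s/√n = 7/√25 = 1.4000
t = (x̄ - μ₀)/SE = (13.28 - 21)/1.4000 = -5.5143
Critical value: t_{0.025,24} = ±2.064
p-value < 0.0001
Decision: reject H₀

Answer: t = -5.5143, reject H₀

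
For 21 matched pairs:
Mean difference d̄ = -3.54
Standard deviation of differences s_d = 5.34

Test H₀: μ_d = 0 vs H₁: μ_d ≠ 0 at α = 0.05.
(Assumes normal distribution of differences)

Answer: t = -3.0378, reject H₀

Derivation:
df = n - 1 = 20
SE = s_d/√n = 5.34/√21 = 1.1653
t = d̄/SE = -3.54/1.1653 = -3.0378
Critical value: t_{0.025,20} = ±2.086
p-value ≈ 0.0065
Decision: reject H₀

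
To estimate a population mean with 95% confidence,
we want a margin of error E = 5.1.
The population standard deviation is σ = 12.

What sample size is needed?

z_0.025 = 1.960
n = (z×σ/E)² = (1.960×12/5.1)²
n = 21.2684
Round up: n = 22

Answer: n = 22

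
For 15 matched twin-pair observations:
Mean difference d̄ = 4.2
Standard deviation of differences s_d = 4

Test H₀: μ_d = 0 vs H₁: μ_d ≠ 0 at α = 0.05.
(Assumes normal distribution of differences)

df = n - 1 = 14
SE = s_d/√n = 4/√15 = 1.0328
t = d̄/SE = 4.2/1.0328 = 4.0666
Critical value: t_{0.025,14} = ±2.145
p-value ≈ 0.0012
Decision: reject H₀

Answer: t = 4.0666, reject H₀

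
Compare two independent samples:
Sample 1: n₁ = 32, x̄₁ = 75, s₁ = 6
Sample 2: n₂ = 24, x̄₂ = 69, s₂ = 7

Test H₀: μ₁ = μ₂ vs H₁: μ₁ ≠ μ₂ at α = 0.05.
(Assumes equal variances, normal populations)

Answer: t = 3.4477, reject H₀

Derivation:
Pooled variance: s²_p = [31×6² + 23×7²]/(54) = 41.5370
s_p = 6.4449
SE = s_p×√(1/n₁ + 1/n₂) = 6.4449×√(1/32 + 1/24) = 1.7403
t = (x̄₁ - x̄₂)/SE = (75 - 69)/1.7403 = 3.4477
df = 54, t-critical = ±2.005
Decision: reject H₀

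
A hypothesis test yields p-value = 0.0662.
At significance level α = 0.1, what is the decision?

Answer: reject H₀

Derivation:
Compare p-value to α:
0.0662 < 0.1
Decision: reject H₀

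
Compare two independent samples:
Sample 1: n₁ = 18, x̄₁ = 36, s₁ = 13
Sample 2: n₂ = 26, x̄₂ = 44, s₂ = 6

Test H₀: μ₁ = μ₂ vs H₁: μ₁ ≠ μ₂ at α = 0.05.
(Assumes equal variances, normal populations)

Pooled variance: s²_p = [17×13² + 25×6²]/(42) = 89.8333
s_p = 9.4780
SE = s_p×√(1/n₁ + 1/n₂) = 9.4780×√(1/18 + 1/26) = 2.9062
t = (x̄₁ - x̄₂)/SE = (36 - 44)/2.9062 = -2.7527
df = 42, t-critical = ±2.018
Decision: reject H₀

Answer: t = -2.7527, reject H₀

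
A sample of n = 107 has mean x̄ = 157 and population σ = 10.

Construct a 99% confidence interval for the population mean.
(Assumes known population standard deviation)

Answer: (154.5098, 159.4902)

Derivation:
Confidence level: 99%, α = 0.01
z_0.005 = 2.576
SE = σ/√n = 10/√107 = 0.9667
Margin of error = 2.576 × 0.9667 = 2.4902
CI: x̄ ± margin = 157 ± 2.4902
CI: (154.5098, 159.4902)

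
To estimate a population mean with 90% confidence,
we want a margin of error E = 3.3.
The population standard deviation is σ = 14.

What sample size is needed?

Answer: n = 49

Derivation:
z_0.05 = 1.645
n = (z×σ/E)² = (1.645×14/3.3)²
n = 48.7035
Round up: n = 49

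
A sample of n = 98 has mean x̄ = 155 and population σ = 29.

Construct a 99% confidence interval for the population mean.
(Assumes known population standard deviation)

Answer: (147.4539, 162.5461)

Derivation:
Confidence level: 99%, α = 0.01
z_0.005 = 2.576
SE = σ/√n = 29/√98 = 2.9294
Margin of error = 2.576 × 2.9294 = 7.5461
CI: x̄ ± margin = 155 ± 7.5461
CI: (147.4539, 162.5461)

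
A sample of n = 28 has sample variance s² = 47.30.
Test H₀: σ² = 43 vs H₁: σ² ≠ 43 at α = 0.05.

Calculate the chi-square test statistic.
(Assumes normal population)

Answer: χ² = 29.7000, fail to reject H₀

Derivation:
df = n - 1 = 27
χ² = (n-1)s²/σ₀² = 27×47.30/43 = 29.7000
Critical values: χ²_{0.975,27} = 14.573, χ²_{0.025,27} = 43.195
Rejection region: χ² < 14.573 or χ² > 43.195
Decision: fail to reject H₀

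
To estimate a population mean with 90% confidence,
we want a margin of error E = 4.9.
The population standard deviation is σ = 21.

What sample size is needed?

z_0.05 = 1.645
n = (z×σ/E)² = (1.645×21/4.9)²
n = 49.7025
Round up: n = 50

Answer: n = 50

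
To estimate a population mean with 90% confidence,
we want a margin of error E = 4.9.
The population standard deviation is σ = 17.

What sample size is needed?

Answer: n = 33

Derivation:
z_0.05 = 1.645
n = (z×σ/E)² = (1.645×17/4.9)²
n = 32.5715
Round up: n = 33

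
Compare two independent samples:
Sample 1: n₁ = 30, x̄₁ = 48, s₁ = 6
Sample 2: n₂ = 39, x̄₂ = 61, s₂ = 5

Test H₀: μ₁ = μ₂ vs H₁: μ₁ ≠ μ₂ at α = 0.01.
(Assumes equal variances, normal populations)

Pooled variance: s²_p = [29×6² + 38×5²]/(67) = 29.7612
s_p = 5.4554
SE = s_p×√(1/n₁ + 1/n₂) = 5.4554×√(1/30 + 1/39) = 1.3248
t = (x̄₁ - x̄₂)/SE = (48 - 61)/1.3248 = -9.8128
df = 67, t-critical = ±2.651
Decision: reject H₀

Answer: t = -9.8128, reject H₀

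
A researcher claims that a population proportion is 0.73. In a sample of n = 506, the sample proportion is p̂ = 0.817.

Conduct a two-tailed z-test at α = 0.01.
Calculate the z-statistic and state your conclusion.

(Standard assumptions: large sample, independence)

H₀: p = 0.73, H₁: p ≠ 0.73
Standard error: SE = √(p₀(1-p₀)/n) = √(0.73×0.27/506) = 0.019736
z-statistic: z = (p̂ - p₀)/SE = (0.817 - 0.73)/0.019736 = 4.4082
Critical value: z_0.005 = ±2.576
p-value < 0.0001
Decision: reject H₀ at α = 0.01

Answer: z = 4.4082, reject H₀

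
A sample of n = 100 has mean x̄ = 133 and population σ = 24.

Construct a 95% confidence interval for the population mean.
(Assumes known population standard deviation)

Confidence level: 95%, α = 0.05
z_0.025 = 1.960
SE = σ/√n = 24/√100 = 2.4000
Margin of error = 1.960 × 2.4000 = 4.7040
CI: x̄ ± margin = 133 ± 4.7040
CI: (128.2960, 137.7040)

Answer: (128.2960, 137.7040)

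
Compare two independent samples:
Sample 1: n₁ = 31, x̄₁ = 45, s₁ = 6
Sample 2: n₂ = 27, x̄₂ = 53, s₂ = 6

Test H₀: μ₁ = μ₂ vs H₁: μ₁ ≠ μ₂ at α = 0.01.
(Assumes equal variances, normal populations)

Answer: t = -5.0652, reject H₀

Derivation:
Pooled variance: s²_p = [30×6² + 26×6²]/(56) = 36.0000
s_p = 6.0000
SE = s_p×√(1/n₁ + 1/n₂) = 6.0000×√(1/31 + 1/27) = 1.5794
t = (x̄₁ - x̄₂)/SE = (45 - 53)/1.5794 = -5.0652
df = 56, t-critical = ±2.667
Decision: reject H₀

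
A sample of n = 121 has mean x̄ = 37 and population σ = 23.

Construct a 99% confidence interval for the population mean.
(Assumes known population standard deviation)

Confidence level: 99%, α = 0.01
z_0.005 = 2.576
SE = σ/√n = 23/√121 = 2.0909
Margin of error = 2.576 × 2.0909 = 5.3862
CI: x̄ ± margin = 37 ± 5.3862
CI: (31.6138, 42.3862)

Answer: (31.6138, 42.3862)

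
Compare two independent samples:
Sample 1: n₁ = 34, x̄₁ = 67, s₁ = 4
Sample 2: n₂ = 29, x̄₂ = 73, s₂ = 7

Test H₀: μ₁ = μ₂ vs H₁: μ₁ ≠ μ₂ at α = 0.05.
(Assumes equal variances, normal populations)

Pooled variance: s²_p = [33×4² + 28×7²]/(61) = 31.1475
s_p = 5.5810
SE = s_p×√(1/n₁ + 1/n₂) = 5.5810×√(1/34 + 1/29) = 1.4107
t = (x̄₁ - x̄₂)/SE = (67 - 73)/1.4107 = -4.2532
df = 61, t-critical = ±2.000
Decision: reject H₀

Answer: t = -4.2532, reject H₀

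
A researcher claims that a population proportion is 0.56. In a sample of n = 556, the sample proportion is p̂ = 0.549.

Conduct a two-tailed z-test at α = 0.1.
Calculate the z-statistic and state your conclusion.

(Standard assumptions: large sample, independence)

Answer: z = -0.5225, fail to reject H₀

Derivation:
H₀: p = 0.56, H₁: p ≠ 0.56
Standard error: SE = √(p₀(1-p₀)/n) = √(0.56×0.44/556) = 0.021051
z-statistic: z = (p̂ - p₀)/SE = (0.549 - 0.56)/0.021051 = -0.5225
Critical value: z_0.05 = ±1.645
p-value = 0.6013
Decision: fail to reject H₀ at α = 0.1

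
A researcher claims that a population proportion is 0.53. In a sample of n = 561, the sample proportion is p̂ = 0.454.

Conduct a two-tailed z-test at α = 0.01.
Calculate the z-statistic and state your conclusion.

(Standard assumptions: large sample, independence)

Answer: z = -3.6067, reject H₀

Derivation:
H₀: p = 0.53, H₁: p ≠ 0.53
Standard error: SE = √(p₀(1-p₀)/n) = √(0.53×0.47/561) = 0.021072
z-statistic: z = (p̂ - p₀)/SE = (0.454 - 0.53)/0.021072 = -3.6067
Critical value: z_0.005 = ±2.576
p-value = 0.0003
Decision: reject H₀ at α = 0.01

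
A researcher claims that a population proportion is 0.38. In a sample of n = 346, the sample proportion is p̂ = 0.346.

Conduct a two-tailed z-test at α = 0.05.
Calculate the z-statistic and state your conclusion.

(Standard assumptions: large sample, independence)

H₀: p = 0.38, H₁: p ≠ 0.38
Standard error: SE = √(p₀(1-p₀)/n) = √(0.38×0.62/346) = 0.026095
z-statistic: z = (p̂ - p₀)/SE = (0.346 - 0.38)/0.026095 = -1.3029
Critical value: z_0.025 = ±1.960
p-value = 0.1926
Decision: fail to reject H₀ at α = 0.05

Answer: z = -1.3029, fail to reject H₀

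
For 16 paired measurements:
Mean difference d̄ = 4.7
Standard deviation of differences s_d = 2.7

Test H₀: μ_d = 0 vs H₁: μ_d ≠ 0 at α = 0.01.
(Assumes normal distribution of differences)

df = n - 1 = 15
SE = s_d/√n = 2.7/√16 = 0.6750
t = d̄/SE = 4.7/0.6750 = 6.9630
Critical value: t_{0.005,15} = ±2.947
p-value < 0.0001
Decision: reject H₀

Answer: t = 6.9630, reject H₀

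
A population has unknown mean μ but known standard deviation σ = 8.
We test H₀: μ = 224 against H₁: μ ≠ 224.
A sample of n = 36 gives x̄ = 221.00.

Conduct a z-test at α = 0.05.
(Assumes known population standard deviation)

Standard error: SE = σ/√n = 8/√36 = 1.3333
z-statistic: z = (x̄ - μ₀)/SE = (221.00 - 224)/1.3333 = -2.2501
Critical value: ±1.960
p-value = 0.0244
Decision: reject H₀

Answer: z = -2.2501, reject H₀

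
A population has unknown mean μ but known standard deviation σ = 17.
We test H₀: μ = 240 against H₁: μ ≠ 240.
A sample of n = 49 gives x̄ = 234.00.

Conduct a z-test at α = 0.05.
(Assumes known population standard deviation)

Standard error: SE = σ/√n = 17/√49 = 2.4286
z-statistic: z = (x̄ - μ₀)/SE = (234.00 - 240)/2.4286 = -2.4706
Critical value: ±1.960
p-value = 0.0135
Decision: reject H₀

Answer: z = -2.4706, reject H₀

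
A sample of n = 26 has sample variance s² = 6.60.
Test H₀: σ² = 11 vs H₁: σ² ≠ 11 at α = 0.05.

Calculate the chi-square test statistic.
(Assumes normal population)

df = n - 1 = 25
χ² = (n-1)s²/σ₀² = 25×6.60/11 = 15.0000
Critical values: χ²_{0.975,25} = 13.120, χ²_{0.025,25} = 40.646
Rejection region: χ² < 13.120 or χ² > 40.646
Decision: fail to reject H₀

Answer: χ² = 15.0000, fail to reject H₀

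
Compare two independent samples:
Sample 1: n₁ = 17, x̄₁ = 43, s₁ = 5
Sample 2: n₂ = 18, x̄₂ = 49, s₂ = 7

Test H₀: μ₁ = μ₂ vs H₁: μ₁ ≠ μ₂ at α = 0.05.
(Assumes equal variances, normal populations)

Answer: t = -2.9023, reject H₀

Derivation:
Pooled variance: s²_p = [16×5² + 17×7²]/(33) = 37.3636
s_p = 6.1126
SE = s_p×√(1/n₁ + 1/n₂) = 6.1126×√(1/17 + 1/18) = 2.0673
t = (x̄₁ - x̄₂)/SE = (43 - 49)/2.0673 = -2.9023
df = 33, t-critical = ±2.035
Decision: reject H₀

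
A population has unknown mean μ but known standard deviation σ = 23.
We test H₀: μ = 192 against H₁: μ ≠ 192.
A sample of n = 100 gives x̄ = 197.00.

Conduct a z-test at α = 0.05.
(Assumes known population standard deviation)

Standard error: SE = σ/√n = 23/√100 = 2.3000
z-statistic: z = (x̄ - μ₀)/SE = (197.00 - 192)/2.3000 = 2.1739
Critical value: ±1.960
p-value = 0.0297
Decision: reject H₀

Answer: z = 2.1739, reject H₀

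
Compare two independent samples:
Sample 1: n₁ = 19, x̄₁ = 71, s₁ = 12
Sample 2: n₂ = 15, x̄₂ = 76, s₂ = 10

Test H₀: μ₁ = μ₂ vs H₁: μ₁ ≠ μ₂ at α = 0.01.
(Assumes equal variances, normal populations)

Answer: t = -1.2961, fail to reject H₀

Derivation:
Pooled variance: s²_p = [18×12² + 14×10²]/(32) = 124.7500
s_p = 11.1692
SE = s_p×√(1/n₁ + 1/n₂) = 11.1692×√(1/19 + 1/15) = 3.8578
t = (x̄₁ - x̄₂)/SE = (71 - 76)/3.8578 = -1.2961
df = 32, t-critical = ±2.738
Decision: fail to reject H₀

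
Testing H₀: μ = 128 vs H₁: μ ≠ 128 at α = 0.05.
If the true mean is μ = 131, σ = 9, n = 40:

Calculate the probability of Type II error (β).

SE = σ/√n = 9/√40 = 1.4230
Critical values: μ₀ ± z_0.025×SE = 128 ± 1.960×1.4230
Acceptance region: (125.2109, 130.7891)
Under H₁ (μ = 131): z_high = (130.7891 - 131)/1.4230 = -0.1482, z_low = (125.2109 - 131)/1.4230 = -4.0682
β = P(not reject | H₁) = Φ(-0.1482) - Φ(-4.0682) ≈ 0.4411

Answer: β ≈ 0.4411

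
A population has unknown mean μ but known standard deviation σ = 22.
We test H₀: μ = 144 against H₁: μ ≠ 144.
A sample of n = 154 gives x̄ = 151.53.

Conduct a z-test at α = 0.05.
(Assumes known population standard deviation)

Standard error: SE = σ/√n = 22/√154 = 1.7728
z-statistic: z = (x̄ - μ₀)/SE = (151.53 - 144)/1.7728 = 4.2475
Critical value: ±1.960
p-value < 0.0001
Decision: reject H₀

Answer: z = 4.2475, reject H₀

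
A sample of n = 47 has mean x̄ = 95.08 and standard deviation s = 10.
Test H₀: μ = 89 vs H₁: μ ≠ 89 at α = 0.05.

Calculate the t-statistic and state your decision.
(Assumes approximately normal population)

Answer: t = 4.1684, reject H₀

Derivation:
df = n - 1 = 46
SE = s/√n = 10/√47 = 1.4586
t = (x̄ - μ₀)/SE = (95.08 - 89)/1.4586 = 4.1684
Critical value: t_{0.025,46} = ±2.013
p-value ≈ 0.0001
Decision: reject H₀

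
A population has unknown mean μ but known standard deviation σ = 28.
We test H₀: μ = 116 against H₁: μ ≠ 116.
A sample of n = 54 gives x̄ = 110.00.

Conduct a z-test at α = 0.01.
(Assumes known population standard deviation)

Answer: z = -1.5747, fail to reject H₀

Derivation:
Standard error: SE = σ/√n = 28/√54 = 3.8103
z-statistic: z = (x̄ - μ₀)/SE = (110.00 - 116)/3.8103 = -1.5747
Critical value: ±2.576
p-value = 0.1153
Decision: fail to reject H₀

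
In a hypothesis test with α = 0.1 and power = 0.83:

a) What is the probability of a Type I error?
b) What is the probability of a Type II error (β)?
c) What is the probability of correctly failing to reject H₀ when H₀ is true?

Answer: a) 0.1, b) 0.17, c) 0.9

Derivation:
a) Type I error probability = α = 0.1
b) Power = P(reject H₀ | H₁ true) = 1 - β = 0.83, so Type II error probability = β = 1 - Power = 0.17
c) P(fail to reject H₀ | H₀ true) = 1 - α = 0.9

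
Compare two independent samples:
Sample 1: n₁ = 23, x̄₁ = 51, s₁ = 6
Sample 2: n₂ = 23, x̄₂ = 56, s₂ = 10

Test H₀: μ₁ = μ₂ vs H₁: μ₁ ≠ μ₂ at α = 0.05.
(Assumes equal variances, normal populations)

Answer: t = -2.0562, reject H₀

Derivation:
Pooled variance: s²_p = [22×6² + 22×10²]/(44) = 68.0000
s_p = 8.2462
SE = s_p×√(1/n₁ + 1/n₂) = 8.2462×√(1/23 + 1/23) = 2.4317
t = (x̄₁ - x̄₂)/SE = (51 - 56)/2.4317 = -2.0562
df = 44, t-critical = ±2.015
Decision: reject H₀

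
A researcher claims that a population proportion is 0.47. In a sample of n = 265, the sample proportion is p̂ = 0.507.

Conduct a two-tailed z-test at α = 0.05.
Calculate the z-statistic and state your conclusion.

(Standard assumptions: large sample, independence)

Answer: z = 1.2068, fail to reject H₀

Derivation:
H₀: p = 0.47, H₁: p ≠ 0.47
Standard error: SE = √(p₀(1-p₀)/n) = √(0.47×0.53/265) = 0.030659
z-statistic: z = (p̂ - p₀)/SE = (0.507 - 0.47)/0.030659 = 1.2068
Critical value: z_0.025 = ±1.960
p-value = 0.2275
Decision: fail to reject H₀ at α = 0.05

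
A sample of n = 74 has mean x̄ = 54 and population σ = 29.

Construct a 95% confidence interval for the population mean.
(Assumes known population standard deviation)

Confidence level: 95%, α = 0.05
z_0.025 = 1.960
SE = σ/√n = 29/√74 = 3.3712
Margin of error = 1.960 × 3.3712 = 6.6076
CI: x̄ ± margin = 54 ± 6.6076
CI: (47.3924, 60.6076)

Answer: (47.3924, 60.6076)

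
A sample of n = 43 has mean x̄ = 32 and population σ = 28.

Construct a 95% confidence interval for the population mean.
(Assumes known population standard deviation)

Confidence level: 95%, α = 0.05
z_0.025 = 1.960
SE = σ/√n = 28/√43 = 4.2700
Margin of error = 1.960 × 4.2700 = 8.3692
CI: x̄ ± margin = 32 ± 8.3692
CI: (23.6308, 40.3692)

Answer: (23.6308, 40.3692)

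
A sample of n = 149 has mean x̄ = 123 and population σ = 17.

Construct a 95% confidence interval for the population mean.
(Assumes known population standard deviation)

Answer: (120.2703, 125.7297)

Derivation:
Confidence level: 95%, α = 0.05
z_0.025 = 1.960
SE = σ/√n = 17/√149 = 1.3927
Margin of error = 1.960 × 1.3927 = 2.7297
CI: x̄ ± margin = 123 ± 2.7297
CI: (120.2703, 125.7297)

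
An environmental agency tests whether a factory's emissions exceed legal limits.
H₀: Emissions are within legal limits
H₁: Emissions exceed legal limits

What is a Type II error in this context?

Answer: Failing to cite a factory whose emissions actually exceed the limit

Derivation:
A Type I error (probability α) occurs when we reject a true H₀.
A Type II error (probability β) occurs when we fail to reject a false H₀.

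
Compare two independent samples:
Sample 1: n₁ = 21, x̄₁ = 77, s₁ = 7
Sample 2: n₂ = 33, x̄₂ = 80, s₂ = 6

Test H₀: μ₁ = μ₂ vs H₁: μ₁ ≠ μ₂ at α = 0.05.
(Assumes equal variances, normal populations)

Pooled variance: s²_p = [20×7² + 32×6²]/(52) = 41.0000
s_p = 6.4031
SE = s_p×√(1/n₁ + 1/n₂) = 6.4031×√(1/21 + 1/33) = 1.7874
t = (x̄₁ - x̄₂)/SE = (77 - 80)/1.7874 = -1.6784
df = 52, t-critical = ±2.007
Decision: fail to reject H₀

Answer: t = -1.6784, fail to reject H₀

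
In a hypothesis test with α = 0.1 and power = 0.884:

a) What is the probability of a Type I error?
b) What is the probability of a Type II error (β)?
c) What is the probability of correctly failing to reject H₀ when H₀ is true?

a) Type I error probability = α = 0.1
b) Power = P(reject H₀ | H₁ true) = 1 - β = 0.884, so Type II error probability = β = 1 - Power = 0.116
c) P(fail to reject H₀ | H₀ true) = 1 - α = 0.9

Answer: a) 0.1, b) 0.116, c) 0.9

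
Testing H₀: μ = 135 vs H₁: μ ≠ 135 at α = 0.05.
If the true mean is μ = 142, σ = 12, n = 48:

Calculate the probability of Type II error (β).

Answer: β ≈ 0.0187

Derivation:
SE = σ/√n = 12/√48 = 1.7321
Critical values: μ₀ ± z_0.025×SE = 135 ± 1.960×1.7321
Acceptance region: (131.6051, 138.3949)
Under H₁ (μ = 142): z_high = (138.3949 - 142)/1.7321 = -2.0813, z_low = (131.6051 - 142)/1.7321 = -6.0013
β = P(not reject | H₁) = Φ(-2.0813) - Φ(-6.0013) ≈ 0.0187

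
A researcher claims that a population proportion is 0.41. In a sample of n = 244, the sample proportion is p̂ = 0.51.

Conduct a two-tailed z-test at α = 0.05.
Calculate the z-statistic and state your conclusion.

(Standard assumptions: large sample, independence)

H₀: p = 0.41, H₁: p ≠ 0.41
Standard error: SE = √(p₀(1-p₀)/n) = √(0.41×0.59/244) = 0.031486
z-statistic: z = (p̂ - p₀)/SE = (0.51 - 0.41)/0.031486 = 3.1760
Critical value: z_0.025 = ±1.960
p-value = 0.0015
Decision: reject H₀ at α = 0.05

Answer: z = 3.1760, reject H₀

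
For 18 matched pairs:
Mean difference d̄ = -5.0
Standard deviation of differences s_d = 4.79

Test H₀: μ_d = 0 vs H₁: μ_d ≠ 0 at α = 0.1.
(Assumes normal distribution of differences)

Answer: t = -4.4287, reject H₀

Derivation:
df = n - 1 = 17
SE = s_d/√n = 4.79/√18 = 1.1290
t = d̄/SE = -5.0/1.1290 = -4.4287
Critical value: t_{0.05,17} = ±1.740
p-value ≈ 0.0004
Decision: reject H₀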